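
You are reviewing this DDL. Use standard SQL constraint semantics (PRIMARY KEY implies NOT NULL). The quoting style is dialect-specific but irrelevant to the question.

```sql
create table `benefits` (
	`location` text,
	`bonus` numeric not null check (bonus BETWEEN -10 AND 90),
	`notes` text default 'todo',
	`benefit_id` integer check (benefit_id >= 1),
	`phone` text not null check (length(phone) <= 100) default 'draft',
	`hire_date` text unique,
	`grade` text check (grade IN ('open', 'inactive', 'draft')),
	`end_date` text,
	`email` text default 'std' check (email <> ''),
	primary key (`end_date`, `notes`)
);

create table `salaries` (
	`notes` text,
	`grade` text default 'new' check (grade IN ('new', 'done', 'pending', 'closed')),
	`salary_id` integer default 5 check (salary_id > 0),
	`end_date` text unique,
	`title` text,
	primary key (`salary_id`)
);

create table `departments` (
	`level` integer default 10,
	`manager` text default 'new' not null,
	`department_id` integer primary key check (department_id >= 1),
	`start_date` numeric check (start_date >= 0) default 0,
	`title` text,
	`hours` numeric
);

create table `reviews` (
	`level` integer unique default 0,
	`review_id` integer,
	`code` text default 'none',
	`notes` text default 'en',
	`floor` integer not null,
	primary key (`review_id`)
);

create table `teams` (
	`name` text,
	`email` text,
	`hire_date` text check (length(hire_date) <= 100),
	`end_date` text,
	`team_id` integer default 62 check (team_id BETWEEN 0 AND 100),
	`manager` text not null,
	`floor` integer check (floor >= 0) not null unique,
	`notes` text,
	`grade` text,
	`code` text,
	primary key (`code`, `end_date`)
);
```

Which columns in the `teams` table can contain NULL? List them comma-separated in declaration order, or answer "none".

- name: no NOT NULL constraint applies → nullable.
- email: no NOT NULL constraint applies → nullable.
- hire_date: CHECK does not forbid NULL (a CHECK constraint passes when its expression is NULL) → nullable.
- end_date: part of the PRIMARY KEY, which implies NOT NULL → not nullable.
- team_id: CHECK does not forbid NULL (a CHECK constraint passes when its expression is NULL) → nullable.
- manager: declared NOT NULL → not nullable.
- floor: declared NOT NULL → not nullable.
- notes: no NOT NULL constraint applies → nullable.
- grade: no NOT NULL constraint applies → nullable.
- code: part of the PRIMARY KEY, which implies NOT NULL → not nullable.

name, email, hire_date, team_id, notes, grade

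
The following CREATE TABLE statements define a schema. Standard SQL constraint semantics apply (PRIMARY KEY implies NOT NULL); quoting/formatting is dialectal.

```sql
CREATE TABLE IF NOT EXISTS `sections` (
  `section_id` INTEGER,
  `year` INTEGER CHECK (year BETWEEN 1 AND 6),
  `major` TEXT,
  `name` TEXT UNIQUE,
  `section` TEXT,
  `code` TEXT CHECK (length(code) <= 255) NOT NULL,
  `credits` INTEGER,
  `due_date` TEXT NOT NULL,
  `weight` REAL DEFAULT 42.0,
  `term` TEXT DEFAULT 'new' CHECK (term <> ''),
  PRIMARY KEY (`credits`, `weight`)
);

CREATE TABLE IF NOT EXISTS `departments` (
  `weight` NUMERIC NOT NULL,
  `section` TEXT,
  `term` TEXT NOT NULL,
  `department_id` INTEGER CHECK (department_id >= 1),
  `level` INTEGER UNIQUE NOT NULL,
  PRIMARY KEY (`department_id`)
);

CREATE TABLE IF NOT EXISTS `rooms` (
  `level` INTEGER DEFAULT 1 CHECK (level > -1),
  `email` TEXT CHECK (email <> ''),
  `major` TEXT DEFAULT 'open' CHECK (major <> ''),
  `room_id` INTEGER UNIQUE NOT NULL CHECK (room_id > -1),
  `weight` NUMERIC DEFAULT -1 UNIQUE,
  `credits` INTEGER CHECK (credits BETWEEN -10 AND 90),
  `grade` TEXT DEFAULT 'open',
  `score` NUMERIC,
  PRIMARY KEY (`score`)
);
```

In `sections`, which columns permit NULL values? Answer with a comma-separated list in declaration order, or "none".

section_id, year, major, name, section, term

- section_id: no NOT NULL constraint applies → nullable.
- year: CHECK does not forbid NULL (a CHECK constraint passes when its expression is NULL) → nullable.
- major: no NOT NULL constraint applies → nullable.
- name: UNIQUE does not imply NOT NULL → nullable.
- section: no NOT NULL constraint applies → nullable.
- code: declared NOT NULL → not nullable.
- credits: part of the PRIMARY KEY, which implies NOT NULL → not nullable.
- due_date: declared NOT NULL → not nullable.
- weight: part of the PRIMARY KEY, which implies NOT NULL → not nullable.
- term: CHECK does not forbid NULL (a CHECK constraint passes when its expression is NULL) → nullable.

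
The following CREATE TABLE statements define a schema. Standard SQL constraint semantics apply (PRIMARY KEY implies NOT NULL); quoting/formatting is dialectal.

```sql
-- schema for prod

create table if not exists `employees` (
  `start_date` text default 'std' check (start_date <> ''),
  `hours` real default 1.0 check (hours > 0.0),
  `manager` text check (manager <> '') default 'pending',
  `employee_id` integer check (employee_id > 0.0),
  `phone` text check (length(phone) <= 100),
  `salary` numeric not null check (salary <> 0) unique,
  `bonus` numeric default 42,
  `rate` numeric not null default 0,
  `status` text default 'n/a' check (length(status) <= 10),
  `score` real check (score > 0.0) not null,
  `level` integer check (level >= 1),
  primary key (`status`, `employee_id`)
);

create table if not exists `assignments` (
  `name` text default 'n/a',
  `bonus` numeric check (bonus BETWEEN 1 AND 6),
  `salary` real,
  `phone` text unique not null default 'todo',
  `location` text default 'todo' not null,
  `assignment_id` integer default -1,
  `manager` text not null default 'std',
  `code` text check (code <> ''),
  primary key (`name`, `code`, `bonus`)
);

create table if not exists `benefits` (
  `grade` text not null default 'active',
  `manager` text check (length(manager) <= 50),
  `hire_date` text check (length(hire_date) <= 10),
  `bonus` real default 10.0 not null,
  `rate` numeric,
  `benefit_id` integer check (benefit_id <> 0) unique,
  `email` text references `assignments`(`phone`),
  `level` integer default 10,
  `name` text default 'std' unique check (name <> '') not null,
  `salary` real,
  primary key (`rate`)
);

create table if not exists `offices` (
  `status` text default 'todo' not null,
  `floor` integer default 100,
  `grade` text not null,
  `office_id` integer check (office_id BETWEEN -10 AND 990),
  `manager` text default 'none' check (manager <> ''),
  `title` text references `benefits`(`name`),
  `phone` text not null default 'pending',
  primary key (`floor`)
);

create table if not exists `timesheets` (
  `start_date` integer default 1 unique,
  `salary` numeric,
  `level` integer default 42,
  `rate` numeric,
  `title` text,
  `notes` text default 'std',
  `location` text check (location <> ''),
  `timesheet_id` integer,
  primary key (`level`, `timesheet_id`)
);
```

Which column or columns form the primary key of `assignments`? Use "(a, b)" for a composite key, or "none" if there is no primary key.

A table-level PRIMARY KEY clause names 3 columns: name, code, bonus.
This is a composite key — the combination is unique, not each column individually.

(name, code, bonus)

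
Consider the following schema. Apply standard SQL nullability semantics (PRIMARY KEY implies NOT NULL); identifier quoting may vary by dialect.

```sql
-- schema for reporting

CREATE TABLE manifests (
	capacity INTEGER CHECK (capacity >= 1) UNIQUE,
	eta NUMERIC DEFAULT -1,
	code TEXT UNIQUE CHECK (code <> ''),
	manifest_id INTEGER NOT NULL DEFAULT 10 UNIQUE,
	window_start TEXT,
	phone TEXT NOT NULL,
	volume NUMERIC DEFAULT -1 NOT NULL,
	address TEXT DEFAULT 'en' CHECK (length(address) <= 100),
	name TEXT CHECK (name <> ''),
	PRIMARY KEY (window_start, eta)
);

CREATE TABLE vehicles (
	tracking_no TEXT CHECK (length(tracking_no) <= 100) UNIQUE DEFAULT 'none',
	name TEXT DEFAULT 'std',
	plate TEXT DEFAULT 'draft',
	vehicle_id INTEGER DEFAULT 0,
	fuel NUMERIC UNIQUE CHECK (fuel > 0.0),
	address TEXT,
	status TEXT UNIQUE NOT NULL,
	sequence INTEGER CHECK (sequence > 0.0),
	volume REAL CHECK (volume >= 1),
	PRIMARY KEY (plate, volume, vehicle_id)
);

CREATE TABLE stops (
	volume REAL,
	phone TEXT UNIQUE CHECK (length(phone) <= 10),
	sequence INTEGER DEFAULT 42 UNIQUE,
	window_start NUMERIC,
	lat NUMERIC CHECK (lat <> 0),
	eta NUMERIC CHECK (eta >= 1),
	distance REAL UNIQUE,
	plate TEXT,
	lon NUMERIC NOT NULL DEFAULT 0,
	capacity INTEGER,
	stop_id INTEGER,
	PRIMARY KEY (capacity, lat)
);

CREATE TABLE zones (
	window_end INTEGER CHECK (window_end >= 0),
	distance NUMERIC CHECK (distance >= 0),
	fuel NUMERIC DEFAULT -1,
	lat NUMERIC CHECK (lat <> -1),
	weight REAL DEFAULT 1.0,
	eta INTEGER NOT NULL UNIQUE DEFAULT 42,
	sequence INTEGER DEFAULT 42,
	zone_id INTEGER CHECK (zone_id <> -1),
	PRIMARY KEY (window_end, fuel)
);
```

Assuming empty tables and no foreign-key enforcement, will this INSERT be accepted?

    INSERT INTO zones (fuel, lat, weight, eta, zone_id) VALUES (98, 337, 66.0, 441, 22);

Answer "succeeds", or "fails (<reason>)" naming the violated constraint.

fails (NOT NULL on window_end)

window_end is omitted from the column list and has no DEFAULT, so it would receive NULL.
But window_end is part of the PRIMARY KEY (implied NOT NULL).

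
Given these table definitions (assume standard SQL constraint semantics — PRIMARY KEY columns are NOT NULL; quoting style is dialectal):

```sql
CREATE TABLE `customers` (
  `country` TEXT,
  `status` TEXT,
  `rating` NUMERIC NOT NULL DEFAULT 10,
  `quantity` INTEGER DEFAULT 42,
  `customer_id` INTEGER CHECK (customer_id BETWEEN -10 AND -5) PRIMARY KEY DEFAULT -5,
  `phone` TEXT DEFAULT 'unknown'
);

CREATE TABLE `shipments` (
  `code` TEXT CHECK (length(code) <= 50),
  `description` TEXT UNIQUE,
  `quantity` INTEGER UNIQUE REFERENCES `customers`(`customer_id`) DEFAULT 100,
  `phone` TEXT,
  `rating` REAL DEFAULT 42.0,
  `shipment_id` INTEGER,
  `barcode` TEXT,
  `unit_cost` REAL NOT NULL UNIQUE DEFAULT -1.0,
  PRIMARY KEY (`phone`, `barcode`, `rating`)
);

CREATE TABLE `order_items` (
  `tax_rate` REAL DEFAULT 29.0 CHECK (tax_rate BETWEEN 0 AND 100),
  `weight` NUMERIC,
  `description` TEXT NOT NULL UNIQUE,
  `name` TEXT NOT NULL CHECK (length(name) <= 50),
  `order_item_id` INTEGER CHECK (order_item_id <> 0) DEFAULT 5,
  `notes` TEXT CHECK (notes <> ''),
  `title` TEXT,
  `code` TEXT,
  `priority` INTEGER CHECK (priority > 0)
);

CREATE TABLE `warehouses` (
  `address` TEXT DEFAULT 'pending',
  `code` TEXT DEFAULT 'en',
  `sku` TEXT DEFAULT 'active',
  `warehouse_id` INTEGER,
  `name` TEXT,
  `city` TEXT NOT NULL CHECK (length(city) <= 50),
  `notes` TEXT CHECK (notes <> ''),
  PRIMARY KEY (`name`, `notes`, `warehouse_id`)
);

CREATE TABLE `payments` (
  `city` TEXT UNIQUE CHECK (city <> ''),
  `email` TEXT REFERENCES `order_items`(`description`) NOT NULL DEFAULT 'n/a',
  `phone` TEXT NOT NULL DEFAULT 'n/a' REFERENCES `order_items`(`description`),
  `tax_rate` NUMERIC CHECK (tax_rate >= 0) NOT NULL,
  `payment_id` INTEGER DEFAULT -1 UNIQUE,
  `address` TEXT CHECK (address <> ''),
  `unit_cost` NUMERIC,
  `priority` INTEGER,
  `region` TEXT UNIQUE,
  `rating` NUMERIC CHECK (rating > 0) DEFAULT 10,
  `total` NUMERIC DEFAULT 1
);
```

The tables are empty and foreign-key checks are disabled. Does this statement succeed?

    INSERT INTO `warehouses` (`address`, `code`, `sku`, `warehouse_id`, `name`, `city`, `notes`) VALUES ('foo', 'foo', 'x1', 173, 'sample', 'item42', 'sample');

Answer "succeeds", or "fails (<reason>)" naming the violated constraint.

succeeds

NOT NULL columns: city is supplied; name is supplied; notes is supplied; warehouse_id is supplied.
CHECK constraints: 'item42' satisfies (length(city) <= 50); 'sample' satisfies (notes <> '').
No constraint is violated.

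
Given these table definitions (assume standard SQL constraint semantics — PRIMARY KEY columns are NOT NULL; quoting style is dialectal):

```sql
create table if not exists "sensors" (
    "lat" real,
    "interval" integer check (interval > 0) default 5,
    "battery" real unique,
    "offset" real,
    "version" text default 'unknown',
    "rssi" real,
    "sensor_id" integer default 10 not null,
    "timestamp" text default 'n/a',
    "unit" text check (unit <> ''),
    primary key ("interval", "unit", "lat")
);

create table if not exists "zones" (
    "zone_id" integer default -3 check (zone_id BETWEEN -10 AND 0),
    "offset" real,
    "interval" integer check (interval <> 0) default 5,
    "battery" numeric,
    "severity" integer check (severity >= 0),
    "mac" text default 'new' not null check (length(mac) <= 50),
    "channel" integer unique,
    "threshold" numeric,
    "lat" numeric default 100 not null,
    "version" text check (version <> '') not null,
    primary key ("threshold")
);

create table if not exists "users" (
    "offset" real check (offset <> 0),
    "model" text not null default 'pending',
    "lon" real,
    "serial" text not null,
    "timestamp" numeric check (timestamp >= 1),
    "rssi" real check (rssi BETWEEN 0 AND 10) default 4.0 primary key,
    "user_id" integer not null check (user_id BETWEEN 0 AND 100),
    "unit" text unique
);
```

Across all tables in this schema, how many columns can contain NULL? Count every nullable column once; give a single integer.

15

sensors: 5 nullable (battery, offset, version, rssi, timestamp — PK (interval, unit, lat) and explicit NOT NULL columns excluded).
zones: 6 nullable (zone_id, offset, interval, battery, severity, channel — PK (threshold) and explicit NOT NULL columns excluded).
users: 4 nullable (offset, lon, timestamp, unit — PK (rssi) and explicit NOT NULL columns excluded).
Total: 5 + 6 + 4 = 15.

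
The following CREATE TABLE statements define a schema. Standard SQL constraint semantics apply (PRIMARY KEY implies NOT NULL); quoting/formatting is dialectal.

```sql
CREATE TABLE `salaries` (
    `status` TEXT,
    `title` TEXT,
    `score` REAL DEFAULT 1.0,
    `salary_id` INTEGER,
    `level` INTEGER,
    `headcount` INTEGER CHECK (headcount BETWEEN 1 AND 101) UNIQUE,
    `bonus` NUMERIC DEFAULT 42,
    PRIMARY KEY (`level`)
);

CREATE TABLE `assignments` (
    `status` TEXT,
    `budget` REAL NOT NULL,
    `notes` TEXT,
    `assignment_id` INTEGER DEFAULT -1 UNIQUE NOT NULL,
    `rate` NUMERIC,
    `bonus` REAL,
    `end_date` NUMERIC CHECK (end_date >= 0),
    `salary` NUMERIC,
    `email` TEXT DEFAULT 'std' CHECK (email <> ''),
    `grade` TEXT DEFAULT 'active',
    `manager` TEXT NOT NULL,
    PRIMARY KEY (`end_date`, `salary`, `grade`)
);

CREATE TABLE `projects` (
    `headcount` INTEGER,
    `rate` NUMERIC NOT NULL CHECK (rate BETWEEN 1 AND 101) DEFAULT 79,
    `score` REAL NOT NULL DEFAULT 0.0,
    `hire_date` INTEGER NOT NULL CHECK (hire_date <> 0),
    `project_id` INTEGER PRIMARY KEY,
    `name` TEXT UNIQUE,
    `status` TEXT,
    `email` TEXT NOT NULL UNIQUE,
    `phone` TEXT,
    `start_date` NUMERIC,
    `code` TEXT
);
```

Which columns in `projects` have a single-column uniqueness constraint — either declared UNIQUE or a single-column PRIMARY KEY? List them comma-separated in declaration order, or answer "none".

project_id, name, email

- headcount: no UNIQUE or single-column PK constraint.
- rate: no UNIQUE or single-column PK constraint.
- score: no UNIQUE or single-column PK constraint.
- hire_date: no UNIQUE or single-column PK constraint.
- project_id: single-column PRIMARY KEY → unique.
- name: declared UNIQUE → unique.
- status: no UNIQUE or single-column PK constraint.
- email: declared UNIQUE → unique.
- phone: no UNIQUE or single-column PK constraint.
- start_date: no UNIQUE or single-column PK constraint.
- code: no UNIQUE or single-column PK constraint.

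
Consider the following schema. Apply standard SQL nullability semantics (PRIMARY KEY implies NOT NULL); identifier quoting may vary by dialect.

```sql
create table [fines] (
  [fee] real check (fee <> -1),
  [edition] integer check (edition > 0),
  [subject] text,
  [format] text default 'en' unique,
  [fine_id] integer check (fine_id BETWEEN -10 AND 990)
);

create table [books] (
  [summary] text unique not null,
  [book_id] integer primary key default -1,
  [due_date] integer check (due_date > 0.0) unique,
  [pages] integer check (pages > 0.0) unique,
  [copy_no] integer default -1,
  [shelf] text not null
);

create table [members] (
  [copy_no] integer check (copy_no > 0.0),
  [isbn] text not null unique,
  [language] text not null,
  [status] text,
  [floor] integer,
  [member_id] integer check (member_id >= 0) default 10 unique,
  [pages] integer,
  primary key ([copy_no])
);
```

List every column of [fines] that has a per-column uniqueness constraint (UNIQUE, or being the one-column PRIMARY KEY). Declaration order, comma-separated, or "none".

format

- fee: no UNIQUE or single-column PK constraint.
- edition: no UNIQUE or single-column PK constraint.
- subject: no UNIQUE or single-column PK constraint.
- format: declared UNIQUE → unique.
- fine_id: no UNIQUE or single-column PK constraint.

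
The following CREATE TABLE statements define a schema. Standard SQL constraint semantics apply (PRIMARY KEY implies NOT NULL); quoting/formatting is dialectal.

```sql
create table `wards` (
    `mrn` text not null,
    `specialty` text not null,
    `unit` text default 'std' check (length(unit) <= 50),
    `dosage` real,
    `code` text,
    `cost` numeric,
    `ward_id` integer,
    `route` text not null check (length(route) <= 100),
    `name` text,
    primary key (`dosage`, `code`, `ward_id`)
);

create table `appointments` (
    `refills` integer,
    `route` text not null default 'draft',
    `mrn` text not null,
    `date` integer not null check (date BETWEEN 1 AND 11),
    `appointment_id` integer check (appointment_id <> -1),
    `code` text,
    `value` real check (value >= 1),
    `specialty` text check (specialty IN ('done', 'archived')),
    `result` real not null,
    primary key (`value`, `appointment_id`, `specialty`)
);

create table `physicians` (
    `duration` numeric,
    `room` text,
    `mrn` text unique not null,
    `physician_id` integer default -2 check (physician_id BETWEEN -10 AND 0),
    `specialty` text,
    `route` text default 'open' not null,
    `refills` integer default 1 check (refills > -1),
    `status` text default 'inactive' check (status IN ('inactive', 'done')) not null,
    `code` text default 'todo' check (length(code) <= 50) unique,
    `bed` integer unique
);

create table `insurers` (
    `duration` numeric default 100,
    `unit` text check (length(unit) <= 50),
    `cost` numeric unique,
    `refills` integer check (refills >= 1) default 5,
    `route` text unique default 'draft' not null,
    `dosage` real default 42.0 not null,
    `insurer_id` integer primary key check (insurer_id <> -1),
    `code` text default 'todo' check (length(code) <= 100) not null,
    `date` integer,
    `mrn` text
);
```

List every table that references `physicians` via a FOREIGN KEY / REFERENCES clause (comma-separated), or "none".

No REFERENCES clause anywhere in the schema names physicians.

none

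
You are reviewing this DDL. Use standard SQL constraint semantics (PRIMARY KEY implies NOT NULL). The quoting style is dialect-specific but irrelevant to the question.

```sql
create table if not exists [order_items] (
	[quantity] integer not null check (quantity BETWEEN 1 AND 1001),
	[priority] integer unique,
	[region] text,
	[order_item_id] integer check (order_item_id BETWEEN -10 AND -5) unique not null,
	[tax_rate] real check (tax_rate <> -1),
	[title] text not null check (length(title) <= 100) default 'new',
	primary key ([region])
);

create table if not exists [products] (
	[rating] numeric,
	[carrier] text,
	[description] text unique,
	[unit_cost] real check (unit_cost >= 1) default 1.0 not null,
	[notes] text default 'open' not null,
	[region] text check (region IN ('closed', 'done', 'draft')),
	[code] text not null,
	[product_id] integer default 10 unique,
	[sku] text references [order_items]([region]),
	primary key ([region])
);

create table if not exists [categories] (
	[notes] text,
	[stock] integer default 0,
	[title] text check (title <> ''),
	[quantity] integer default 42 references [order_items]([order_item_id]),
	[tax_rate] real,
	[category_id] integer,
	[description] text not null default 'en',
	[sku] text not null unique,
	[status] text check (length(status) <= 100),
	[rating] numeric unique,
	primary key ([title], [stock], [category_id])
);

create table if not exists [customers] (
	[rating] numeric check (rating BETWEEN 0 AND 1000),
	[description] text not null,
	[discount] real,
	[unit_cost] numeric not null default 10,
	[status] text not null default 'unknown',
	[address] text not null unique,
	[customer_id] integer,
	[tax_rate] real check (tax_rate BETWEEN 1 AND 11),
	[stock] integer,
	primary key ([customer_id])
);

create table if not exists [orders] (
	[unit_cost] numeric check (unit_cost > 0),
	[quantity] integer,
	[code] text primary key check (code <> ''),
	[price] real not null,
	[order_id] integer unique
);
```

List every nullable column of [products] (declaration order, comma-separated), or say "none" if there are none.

- rating: no NOT NULL constraint applies → nullable.
- carrier: no NOT NULL constraint applies → nullable.
- description: UNIQUE does not imply NOT NULL → nullable.
- unit_cost: declared NOT NULL → not nullable.
- notes: declared NOT NULL → not nullable.
- region: part of the PRIMARY KEY, which implies NOT NULL → not nullable.
- code: declared NOT NULL → not nullable.
- product_id: UNIQUE does not imply NOT NULL → nullable.
- sku: a foreign key column may be NULL unless separately constrained → nullable.

rating, carrier, description, product_id, sku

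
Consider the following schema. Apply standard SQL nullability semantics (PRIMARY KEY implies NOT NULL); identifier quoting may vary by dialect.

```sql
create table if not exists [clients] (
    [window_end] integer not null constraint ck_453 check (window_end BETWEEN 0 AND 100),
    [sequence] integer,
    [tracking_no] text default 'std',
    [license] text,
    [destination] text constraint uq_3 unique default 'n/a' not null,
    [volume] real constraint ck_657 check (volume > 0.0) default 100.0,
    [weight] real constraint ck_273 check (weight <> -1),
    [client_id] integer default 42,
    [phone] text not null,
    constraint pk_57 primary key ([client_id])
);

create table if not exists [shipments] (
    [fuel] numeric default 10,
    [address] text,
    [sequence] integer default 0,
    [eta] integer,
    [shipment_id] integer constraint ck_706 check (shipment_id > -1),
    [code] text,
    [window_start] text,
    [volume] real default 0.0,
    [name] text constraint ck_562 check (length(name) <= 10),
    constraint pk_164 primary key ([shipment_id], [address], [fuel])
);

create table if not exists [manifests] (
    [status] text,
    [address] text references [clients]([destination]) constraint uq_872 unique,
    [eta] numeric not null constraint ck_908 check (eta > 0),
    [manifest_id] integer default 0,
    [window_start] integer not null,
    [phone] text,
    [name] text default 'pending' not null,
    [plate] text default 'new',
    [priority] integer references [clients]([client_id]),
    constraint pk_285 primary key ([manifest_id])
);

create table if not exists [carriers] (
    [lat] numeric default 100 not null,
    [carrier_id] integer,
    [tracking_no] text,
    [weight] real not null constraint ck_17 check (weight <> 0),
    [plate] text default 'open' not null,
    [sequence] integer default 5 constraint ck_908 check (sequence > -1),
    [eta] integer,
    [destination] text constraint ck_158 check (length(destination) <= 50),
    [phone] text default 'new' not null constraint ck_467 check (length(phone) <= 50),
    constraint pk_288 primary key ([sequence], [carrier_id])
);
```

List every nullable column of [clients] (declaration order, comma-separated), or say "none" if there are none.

- window_end: declared NOT NULL → not nullable.
- sequence: no NOT NULL constraint applies → nullable.
- tracking_no: DEFAULT only fills an omitted column; an explicit NULL is still allowed → nullable.
- license: no NOT NULL constraint applies → nullable.
- destination: declared NOT NULL → not nullable.
- volume: CHECK does not forbid NULL (a CHECK constraint passes when its expression is NULL) → nullable.
- weight: CHECK does not forbid NULL (a CHECK constraint passes when its expression is NULL) → nullable.
- client_id: part of the PRIMARY KEY, which implies NOT NULL → not nullable.
- phone: declared NOT NULL → not nullable.

sequence, tracking_no, license, volume, weight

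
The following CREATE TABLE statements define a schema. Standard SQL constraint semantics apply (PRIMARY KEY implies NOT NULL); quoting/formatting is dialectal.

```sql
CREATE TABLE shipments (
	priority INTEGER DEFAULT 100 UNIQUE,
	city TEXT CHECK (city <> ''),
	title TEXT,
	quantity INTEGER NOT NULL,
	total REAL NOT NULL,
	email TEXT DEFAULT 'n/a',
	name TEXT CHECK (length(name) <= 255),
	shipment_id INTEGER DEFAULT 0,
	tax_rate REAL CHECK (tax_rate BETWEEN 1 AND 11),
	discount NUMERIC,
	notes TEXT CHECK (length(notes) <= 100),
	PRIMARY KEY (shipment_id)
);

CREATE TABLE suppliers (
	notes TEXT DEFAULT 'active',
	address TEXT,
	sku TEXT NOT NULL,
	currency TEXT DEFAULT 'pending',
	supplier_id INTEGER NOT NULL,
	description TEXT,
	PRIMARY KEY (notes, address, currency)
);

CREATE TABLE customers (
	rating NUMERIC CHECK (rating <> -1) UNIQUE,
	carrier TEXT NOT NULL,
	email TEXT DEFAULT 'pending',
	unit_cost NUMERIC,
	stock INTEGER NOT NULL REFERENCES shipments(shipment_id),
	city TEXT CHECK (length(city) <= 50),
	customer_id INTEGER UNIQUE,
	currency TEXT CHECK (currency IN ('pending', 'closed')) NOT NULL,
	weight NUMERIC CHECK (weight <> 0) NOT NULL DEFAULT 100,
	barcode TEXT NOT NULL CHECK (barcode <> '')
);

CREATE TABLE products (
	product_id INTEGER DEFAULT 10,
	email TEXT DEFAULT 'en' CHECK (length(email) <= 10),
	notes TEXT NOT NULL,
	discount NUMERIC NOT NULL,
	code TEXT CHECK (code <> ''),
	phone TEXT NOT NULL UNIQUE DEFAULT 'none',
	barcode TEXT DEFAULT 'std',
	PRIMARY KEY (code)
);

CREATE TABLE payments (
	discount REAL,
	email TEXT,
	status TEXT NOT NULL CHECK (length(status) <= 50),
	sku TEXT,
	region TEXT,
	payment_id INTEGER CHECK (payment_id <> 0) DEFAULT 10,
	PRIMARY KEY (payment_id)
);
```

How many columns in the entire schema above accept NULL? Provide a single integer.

21

shipments: 8 nullable (priority, city, title, email, name, tax_rate, discount, notes — PK (shipment_id) and explicit NOT NULL columns excluded).
suppliers: 1 nullable (description — PK (notes, address, currency) and explicit NOT NULL columns excluded).
customers: 5 nullable (rating, email, unit_cost, city, customer_id — PK none and explicit NOT NULL columns excluded).
products: 3 nullable (product_id, email, barcode — PK (code) and explicit NOT NULL columns excluded).
payments: 4 nullable (discount, email, sku, region — PK (payment_id) and explicit NOT NULL columns excluded).
Total: 8 + 1 + 5 + 3 + 4 = 21.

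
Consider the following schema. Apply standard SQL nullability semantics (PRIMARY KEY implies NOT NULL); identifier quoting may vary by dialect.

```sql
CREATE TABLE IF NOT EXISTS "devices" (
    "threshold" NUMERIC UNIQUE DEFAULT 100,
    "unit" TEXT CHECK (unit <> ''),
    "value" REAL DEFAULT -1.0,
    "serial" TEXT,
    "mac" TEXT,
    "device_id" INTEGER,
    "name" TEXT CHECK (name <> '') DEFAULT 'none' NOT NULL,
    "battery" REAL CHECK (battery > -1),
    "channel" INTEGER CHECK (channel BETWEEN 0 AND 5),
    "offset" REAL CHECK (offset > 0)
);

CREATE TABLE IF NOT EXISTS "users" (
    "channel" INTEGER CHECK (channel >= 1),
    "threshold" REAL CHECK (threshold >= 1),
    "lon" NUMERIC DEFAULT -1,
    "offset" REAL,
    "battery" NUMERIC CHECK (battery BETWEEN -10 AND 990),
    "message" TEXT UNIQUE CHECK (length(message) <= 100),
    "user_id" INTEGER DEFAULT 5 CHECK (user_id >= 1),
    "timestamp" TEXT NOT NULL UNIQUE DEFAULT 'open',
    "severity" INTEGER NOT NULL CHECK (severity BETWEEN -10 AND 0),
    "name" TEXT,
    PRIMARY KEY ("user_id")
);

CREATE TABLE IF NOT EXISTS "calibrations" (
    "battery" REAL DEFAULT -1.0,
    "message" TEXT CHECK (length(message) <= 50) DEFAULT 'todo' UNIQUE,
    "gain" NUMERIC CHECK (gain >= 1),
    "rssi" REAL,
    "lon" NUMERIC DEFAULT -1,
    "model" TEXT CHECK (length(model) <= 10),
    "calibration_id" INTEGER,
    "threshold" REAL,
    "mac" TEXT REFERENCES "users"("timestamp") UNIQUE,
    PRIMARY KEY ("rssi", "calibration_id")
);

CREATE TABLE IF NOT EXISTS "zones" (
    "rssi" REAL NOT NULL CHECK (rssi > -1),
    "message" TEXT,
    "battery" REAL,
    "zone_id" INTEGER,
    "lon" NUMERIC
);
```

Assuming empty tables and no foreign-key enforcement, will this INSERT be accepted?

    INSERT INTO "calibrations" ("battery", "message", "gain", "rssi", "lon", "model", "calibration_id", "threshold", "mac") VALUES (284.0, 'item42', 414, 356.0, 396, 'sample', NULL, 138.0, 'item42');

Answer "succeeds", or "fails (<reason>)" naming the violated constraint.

fails (NOT NULL on calibration_id)

calibration_id is explicitly set to NULL, but calibration_id is part of the PRIMARY KEY (implied NOT NULL).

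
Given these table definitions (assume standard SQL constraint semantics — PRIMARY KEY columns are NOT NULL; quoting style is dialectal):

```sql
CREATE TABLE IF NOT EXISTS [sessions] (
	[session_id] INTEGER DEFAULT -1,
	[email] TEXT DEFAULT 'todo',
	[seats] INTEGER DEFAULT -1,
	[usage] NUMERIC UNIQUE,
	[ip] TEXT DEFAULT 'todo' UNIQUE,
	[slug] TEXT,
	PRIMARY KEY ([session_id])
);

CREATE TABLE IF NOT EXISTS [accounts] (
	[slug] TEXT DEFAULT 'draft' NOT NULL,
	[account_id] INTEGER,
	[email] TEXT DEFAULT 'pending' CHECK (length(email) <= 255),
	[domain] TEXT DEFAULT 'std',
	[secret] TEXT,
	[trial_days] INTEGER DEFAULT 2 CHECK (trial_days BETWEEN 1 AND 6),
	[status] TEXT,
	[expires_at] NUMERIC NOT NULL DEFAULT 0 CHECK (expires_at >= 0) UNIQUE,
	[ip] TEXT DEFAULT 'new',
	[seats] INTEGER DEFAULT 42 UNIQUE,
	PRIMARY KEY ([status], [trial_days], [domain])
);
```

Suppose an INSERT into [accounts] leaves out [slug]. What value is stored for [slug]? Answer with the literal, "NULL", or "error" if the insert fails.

slug has an explicit DEFAULT 'draft'.
When the column is omitted from an INSERT, that default is used.

'draft'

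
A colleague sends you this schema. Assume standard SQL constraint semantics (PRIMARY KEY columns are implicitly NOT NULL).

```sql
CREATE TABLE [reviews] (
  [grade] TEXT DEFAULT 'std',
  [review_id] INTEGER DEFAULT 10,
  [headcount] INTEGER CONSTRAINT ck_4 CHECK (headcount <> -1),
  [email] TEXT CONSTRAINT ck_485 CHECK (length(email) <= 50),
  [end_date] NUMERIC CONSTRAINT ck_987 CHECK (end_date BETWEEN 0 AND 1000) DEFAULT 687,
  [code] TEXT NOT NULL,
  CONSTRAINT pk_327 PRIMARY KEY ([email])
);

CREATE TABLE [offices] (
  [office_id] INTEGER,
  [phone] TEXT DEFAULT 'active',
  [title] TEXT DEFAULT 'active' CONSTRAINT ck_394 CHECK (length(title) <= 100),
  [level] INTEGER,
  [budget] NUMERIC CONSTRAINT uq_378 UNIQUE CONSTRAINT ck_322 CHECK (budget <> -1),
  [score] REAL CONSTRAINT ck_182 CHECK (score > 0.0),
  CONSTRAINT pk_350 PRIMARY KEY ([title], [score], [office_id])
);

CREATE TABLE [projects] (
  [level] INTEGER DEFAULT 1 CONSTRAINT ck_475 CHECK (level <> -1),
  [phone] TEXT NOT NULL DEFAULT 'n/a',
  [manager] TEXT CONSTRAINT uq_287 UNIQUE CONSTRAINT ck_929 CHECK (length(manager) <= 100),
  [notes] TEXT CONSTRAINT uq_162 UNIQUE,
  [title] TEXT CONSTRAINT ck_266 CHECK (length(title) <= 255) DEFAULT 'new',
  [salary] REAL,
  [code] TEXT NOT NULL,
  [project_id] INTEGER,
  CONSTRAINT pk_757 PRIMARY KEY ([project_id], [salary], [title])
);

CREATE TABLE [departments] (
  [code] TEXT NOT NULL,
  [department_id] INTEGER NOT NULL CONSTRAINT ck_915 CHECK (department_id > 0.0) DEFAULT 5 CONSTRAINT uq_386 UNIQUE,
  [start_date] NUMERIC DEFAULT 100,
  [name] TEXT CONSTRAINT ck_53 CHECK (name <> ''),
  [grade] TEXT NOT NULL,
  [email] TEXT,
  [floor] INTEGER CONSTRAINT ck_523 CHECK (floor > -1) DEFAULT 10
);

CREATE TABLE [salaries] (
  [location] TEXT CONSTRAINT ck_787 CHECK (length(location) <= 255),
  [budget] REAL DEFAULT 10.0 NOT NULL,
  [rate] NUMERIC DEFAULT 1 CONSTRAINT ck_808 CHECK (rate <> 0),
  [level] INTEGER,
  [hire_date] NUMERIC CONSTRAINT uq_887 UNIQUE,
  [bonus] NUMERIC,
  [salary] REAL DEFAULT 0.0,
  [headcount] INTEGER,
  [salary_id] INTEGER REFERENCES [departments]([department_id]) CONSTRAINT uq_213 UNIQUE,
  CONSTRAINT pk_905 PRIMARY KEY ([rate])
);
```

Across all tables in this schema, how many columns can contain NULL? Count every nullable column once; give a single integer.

21

reviews: 4 nullable (grade, review_id, headcount, end_date — PK (email) and explicit NOT NULL columns excluded).
offices: 3 nullable (phone, level, budget — PK (title, score, office_id) and explicit NOT NULL columns excluded).
projects: 3 nullable (level, manager, notes — PK (project_id, salary, title) and explicit NOT NULL columns excluded).
departments: 4 nullable (start_date, name, email, floor — PK none and explicit NOT NULL columns excluded).
salaries: 7 nullable (location, level, hire_date, bonus, salary, headcount, salary_id — PK (rate) and explicit NOT NULL columns excluded).
Total: 4 + 3 + 3 + 4 + 7 = 21.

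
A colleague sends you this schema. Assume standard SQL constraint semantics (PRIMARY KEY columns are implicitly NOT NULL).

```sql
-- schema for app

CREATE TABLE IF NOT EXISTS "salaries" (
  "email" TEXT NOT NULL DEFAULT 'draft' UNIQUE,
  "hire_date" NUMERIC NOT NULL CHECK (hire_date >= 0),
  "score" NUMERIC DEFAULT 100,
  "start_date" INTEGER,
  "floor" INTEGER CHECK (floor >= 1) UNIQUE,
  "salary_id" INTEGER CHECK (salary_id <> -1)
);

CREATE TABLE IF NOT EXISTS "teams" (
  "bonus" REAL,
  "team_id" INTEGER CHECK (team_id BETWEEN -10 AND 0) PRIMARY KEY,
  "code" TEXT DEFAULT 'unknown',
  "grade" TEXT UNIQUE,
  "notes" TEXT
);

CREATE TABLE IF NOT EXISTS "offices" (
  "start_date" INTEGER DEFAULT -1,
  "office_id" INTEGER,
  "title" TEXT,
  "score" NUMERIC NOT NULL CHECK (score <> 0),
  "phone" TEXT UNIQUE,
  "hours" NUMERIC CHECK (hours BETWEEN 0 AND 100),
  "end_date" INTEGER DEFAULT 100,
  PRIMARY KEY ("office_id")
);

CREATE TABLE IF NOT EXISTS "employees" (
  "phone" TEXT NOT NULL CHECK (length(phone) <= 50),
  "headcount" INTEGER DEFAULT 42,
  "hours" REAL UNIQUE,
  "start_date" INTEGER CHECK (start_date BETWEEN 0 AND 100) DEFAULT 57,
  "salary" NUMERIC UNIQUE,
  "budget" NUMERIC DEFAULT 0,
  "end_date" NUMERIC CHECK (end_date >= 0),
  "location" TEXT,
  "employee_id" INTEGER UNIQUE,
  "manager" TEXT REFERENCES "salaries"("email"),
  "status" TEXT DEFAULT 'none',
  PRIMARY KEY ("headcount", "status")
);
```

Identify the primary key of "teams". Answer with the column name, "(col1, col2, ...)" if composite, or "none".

team_id is declared PRIMARY KEY inline on the column.

team_id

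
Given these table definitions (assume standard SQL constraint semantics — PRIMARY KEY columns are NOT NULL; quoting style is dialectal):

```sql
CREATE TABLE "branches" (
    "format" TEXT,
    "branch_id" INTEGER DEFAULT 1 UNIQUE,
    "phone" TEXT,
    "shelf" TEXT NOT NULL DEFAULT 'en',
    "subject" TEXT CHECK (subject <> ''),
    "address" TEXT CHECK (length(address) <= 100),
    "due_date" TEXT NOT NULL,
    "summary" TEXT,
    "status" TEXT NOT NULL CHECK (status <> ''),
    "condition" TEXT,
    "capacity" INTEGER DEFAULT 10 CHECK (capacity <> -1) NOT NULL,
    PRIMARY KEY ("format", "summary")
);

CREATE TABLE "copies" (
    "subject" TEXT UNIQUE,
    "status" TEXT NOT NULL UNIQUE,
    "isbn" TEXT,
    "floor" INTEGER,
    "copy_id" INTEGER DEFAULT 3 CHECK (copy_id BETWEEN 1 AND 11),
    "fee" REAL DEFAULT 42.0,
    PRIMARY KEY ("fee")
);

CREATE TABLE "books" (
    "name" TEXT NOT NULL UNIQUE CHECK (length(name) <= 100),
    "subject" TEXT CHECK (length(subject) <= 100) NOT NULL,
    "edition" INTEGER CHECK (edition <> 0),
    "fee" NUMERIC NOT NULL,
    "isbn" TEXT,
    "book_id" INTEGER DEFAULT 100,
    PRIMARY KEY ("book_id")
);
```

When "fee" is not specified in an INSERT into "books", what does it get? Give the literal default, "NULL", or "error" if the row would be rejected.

fee has no DEFAULT clause.
Omitting it would insert NULL, but it is declared NOT NULL, so the INSERT fails.

error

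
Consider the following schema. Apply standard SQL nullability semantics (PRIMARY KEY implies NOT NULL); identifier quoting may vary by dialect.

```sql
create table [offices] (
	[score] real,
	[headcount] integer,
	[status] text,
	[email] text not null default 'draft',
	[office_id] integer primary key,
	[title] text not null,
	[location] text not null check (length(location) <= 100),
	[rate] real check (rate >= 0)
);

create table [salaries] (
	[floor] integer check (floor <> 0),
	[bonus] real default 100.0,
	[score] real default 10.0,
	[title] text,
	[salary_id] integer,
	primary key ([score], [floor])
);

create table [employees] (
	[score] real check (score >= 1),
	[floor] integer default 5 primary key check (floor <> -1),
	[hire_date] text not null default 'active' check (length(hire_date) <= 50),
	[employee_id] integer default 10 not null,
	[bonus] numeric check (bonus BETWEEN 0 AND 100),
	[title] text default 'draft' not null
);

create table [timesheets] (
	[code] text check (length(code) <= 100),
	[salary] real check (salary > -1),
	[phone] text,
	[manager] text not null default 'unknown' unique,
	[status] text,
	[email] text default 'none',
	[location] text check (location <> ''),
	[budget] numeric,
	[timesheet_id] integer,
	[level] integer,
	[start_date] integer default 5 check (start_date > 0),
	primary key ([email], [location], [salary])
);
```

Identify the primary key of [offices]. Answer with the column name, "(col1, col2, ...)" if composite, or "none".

office_id is declared PRIMARY KEY inline on the column.

office_id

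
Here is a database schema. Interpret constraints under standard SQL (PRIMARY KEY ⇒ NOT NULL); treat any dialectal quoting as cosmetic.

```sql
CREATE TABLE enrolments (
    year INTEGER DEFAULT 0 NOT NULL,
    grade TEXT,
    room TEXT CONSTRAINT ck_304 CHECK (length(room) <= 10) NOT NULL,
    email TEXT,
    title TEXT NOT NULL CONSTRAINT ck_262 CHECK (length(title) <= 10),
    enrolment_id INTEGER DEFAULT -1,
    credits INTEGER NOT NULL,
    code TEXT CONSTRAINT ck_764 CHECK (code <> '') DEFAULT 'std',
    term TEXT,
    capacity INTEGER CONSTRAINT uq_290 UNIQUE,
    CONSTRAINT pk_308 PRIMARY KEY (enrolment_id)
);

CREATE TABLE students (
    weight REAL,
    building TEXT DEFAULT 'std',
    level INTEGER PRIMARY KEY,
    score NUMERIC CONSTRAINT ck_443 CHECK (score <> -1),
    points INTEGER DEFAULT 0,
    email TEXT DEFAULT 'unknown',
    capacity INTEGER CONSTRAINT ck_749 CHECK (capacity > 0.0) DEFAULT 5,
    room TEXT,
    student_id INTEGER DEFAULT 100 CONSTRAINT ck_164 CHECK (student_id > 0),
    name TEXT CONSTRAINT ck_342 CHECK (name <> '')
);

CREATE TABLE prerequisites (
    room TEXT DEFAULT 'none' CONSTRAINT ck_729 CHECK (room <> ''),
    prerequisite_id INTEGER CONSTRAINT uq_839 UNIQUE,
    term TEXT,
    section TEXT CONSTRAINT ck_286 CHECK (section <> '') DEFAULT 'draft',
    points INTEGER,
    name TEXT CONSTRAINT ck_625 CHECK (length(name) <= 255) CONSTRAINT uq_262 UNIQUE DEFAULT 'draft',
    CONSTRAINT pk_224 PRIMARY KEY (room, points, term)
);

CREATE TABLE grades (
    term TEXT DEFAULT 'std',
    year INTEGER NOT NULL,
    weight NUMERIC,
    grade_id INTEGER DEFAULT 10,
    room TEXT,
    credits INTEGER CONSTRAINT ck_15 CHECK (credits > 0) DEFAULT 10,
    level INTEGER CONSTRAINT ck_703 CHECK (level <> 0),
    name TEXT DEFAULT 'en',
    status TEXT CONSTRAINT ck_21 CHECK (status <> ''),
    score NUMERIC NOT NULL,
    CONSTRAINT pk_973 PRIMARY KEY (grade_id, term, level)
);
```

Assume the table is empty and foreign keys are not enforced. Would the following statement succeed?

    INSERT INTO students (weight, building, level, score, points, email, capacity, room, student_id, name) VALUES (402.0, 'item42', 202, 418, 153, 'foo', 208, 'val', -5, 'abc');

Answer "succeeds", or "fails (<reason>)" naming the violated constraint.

The value -5 for student_id violates CHECK (student_id > 0).

fails (CHECK on student_id)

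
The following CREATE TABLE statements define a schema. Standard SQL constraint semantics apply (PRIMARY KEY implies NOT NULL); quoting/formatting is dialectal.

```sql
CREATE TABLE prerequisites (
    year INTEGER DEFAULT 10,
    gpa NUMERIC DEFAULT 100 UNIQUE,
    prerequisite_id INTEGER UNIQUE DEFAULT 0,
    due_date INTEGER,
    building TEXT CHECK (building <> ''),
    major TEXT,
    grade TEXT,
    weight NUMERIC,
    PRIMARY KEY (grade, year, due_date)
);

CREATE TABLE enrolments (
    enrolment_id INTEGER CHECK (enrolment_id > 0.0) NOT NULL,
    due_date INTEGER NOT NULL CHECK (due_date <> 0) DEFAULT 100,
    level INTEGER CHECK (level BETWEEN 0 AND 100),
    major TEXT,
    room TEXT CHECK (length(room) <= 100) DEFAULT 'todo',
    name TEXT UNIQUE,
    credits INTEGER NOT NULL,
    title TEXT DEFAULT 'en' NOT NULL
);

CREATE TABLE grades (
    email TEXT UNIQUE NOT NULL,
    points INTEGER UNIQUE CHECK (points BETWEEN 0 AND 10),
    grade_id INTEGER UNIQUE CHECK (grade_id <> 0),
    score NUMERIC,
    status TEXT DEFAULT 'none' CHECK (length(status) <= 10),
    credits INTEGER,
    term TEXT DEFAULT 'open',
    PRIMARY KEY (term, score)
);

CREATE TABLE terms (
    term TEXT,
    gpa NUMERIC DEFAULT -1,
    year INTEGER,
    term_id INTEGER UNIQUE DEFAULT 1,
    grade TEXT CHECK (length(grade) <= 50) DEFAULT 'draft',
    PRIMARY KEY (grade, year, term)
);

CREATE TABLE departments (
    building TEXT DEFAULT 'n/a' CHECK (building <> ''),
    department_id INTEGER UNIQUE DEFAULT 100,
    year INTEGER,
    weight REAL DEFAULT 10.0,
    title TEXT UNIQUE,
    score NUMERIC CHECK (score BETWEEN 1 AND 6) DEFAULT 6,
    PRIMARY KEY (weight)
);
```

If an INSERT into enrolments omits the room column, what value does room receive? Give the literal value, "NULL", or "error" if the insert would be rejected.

room has an explicit DEFAULT 'todo'.
When the column is omitted from an INSERT, that default is used.

'todo'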